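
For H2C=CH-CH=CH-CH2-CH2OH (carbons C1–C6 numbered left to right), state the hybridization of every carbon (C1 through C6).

C1 sp2, C2 sp2, C3 sp2, C4 sp2, C5 sp3, C6 sp3

C1 — 3 σ bonds, plus one π bond. Steric number 3, so sp2.
C2: 3 σ bonds, plus one π bond — 3 electron domains, sp2.
C3 (3 σ bonds, plus one π bond) has steric number 3: sp2.
C4: 3 σ bonds, plus one π bond — 3 electron domains, sp2.
C5 carries 4 σ bonds, giving a steric number of 4, so it is sp3.
C6: 4 σ bonds — 4 electron domains, sp3.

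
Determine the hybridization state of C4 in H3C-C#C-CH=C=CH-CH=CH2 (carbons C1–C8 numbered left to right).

sp²

C4 is sp2: 3 σ bonds, plus one π bond, 3 electron-density regions.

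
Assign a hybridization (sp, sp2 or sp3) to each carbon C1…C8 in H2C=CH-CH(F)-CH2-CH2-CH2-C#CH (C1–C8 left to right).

C1 carries 3 σ bonds, plus one π bond, giving a steric number of 3, so it is sp2.
C2: 3 σ bonds, plus one π bond; 3 regions of electron density → sp2.
C3 is sp3: 4 σ bonds, 4 electron-density regions.
C4 is sp3: 4 σ bonds, 4 electron-density regions.
C5 — 4 σ bonds. Steric number 4, so sp3.
C6 has 4 σ bonds: steric number 4 → sp3.
C7 is sp: 2 σ bonds, plus two π bonds, 2 electron-density regions.
C8 is sp: 2 σ bonds, plus two π bonds, 2 electron-density regions.

C1 sp2, C2 sp2, C3 sp3, C4 sp3, C5 sp3, C6 sp3, C7 sp, C8 sp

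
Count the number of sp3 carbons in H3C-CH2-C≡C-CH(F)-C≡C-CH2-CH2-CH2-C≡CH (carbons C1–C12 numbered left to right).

6

C1: sp3 ✓
C2: sp3 ✓
C3: sp
C4: sp
C5: sp3 ✓
C6: sp
C7: sp
C8: sp3 ✓
C9: sp3 ✓
C10: sp3 ✓
C11: sp
C12: sp
C1, C2, C5, C8, C9, C10 → 6 sp3 carbons.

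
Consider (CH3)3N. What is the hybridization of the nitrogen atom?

The nitrogen atom has 3 σ bonds and 1 lone pair: steric number 4 → sp3.

sp^3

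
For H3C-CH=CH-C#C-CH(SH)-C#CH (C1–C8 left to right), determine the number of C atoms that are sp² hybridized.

2

C1: sp3
C2: sp2 ✓
C3: sp2 ✓
C4: sp
C5: sp
C6: sp3
C7: sp
C8: sp
C2, C3 → 2 sp2 carbons.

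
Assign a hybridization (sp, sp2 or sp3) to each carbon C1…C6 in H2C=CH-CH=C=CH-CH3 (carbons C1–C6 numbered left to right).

C1 has 3 σ bonds, plus one π bond: steric number 3 → sp2.
C2 — 3 σ bonds, plus one π bond. Steric number 3, so sp2.
C3: 3 σ bonds, plus one π bond; 3 regions of electron density → sp2.
C4 (2 σ bonds, plus two π bonds) has steric number 2: sp.
C5 carries 3 σ bonds, plus one π bond, giving a steric number of 3, so it is sp2.
C6 is sp3: 4 σ bonds, 4 electron-density regions.

C1 sp2, C2 sp2, C3 sp2, C4 sp, C5 sp2, C6 sp3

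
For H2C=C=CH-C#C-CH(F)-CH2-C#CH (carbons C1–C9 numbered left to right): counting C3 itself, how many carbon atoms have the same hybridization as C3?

2

C3 is sp2 (one π bond).
C1: sp2 ✓
C2: sp
C3: sp2 ✓
C4: sp
C5: sp
C6: sp3
C7: sp3
C8: sp
C9: sp
2 carbons are sp2.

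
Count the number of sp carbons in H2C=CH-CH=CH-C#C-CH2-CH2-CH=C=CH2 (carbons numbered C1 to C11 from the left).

3

C1: sp2
C2: sp2
C3: sp2
C4: sp2
C5: sp ✓
C6: sp ✓
C7: sp3
C8: sp3
C9: sp2
C10: sp ✓
C11: sp2
C5, C6, C10 → 3 sp carbons.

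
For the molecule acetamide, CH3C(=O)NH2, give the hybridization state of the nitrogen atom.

The nitrogen lone pair is delocalised into the carbonyl π system (amide resonance), so N is planar sp2 rather than the sp3 a naive steric count of 4 would suggest.

sp2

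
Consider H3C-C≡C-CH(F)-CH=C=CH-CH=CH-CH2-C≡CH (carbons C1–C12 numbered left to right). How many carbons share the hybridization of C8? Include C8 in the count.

4

C8 is sp2 (one π bond).
C1: sp3
C2: sp
C3: sp
C4: sp3
C5: sp2 ✓
C6: sp
C7: sp2 ✓
C8: sp2 ✓
C9: sp2 ✓
C10: sp3
C11: sp
C12: sp
4 carbons are sp2.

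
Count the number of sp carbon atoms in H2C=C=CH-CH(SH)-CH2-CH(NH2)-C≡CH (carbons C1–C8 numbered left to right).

C1: sp2
C2: sp ✓
C3: sp2
C4: sp3
C5: sp3
C6: sp3
C7: sp ✓
C8: sp ✓
C2, C7, C8 → 3 sp carbons.

3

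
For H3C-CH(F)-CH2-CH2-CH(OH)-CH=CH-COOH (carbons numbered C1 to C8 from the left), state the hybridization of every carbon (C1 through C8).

C1 sp3, C2 sp3, C3 sp3, C4 sp3, C5 sp3, C6 sp2, C7 sp2, C8 sp2

C1 has 4 σ bonds: steric number 4 → sp3.
C2: 4 σ bonds; 4 regions of electron density → sp3.
C3 — 4 σ bonds. Steric number 4, so sp3.
C4 is sp3: 4 σ bonds, 4 electron-density regions.
C5 carries 4 σ bonds, giving a steric number of 4, so it is sp3.
C6: 3 σ bonds, plus one π bond; 3 regions of electron density → sp2.
C7: 3 σ bonds, plus one π bond — 3 electron domains, sp2.
C8: 3 σ bonds, plus one π bond — 3 electron domains, sp2.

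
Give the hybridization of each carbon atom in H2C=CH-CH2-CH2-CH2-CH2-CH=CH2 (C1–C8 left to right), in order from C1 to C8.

C1 sp2, C2 sp2, C3 sp3, C4 sp3, C5 sp3, C6 sp3, C7 sp2, C8 sp2

C1 is sp2: 3 σ bonds, plus one π bond, 3 electron-density regions.
C2: 3 σ bonds, plus one π bond — 3 electron domains, sp2.
C3 carries 4 σ bonds, giving a steric number of 4, so it is sp3.
C4 is sp3: 4 σ bonds, 4 electron-density regions.
C5 — 4 σ bonds. Steric number 4, so sp3.
C6 carries 4 σ bonds, giving a steric number of 4, so it is sp3.
C7: 3 σ bonds, plus one π bond; 3 regions of electron density → sp2.
C8 (3 σ bonds, plus one π bond) has steric number 3: sp2.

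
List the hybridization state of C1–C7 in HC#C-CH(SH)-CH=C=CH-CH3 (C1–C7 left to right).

C1 carries 2 σ bonds, plus two π bonds, giving a steric number of 2, so it is sp.
C2 — 2 σ bonds, plus two π bonds. Steric number 2, so sp.
C3 has 4 σ bonds: steric number 4 → sp3.
C4 carries 3 σ bonds, plus one π bond, giving a steric number of 3, so it is sp2.
C5 is sp: 2 σ bonds, plus two π bonds, 2 electron-density regions.
C6 (3 σ bonds, plus one π bond) has steric number 3: sp2.
C7 (4 σ bonds) has steric number 4: sp3.

C1 sp, C2 sp, C3 sp3, C4 sp2, C5 sp, C6 sp2, C7 sp3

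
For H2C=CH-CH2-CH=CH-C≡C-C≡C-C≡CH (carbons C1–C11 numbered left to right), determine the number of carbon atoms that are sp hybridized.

6

C1: sp2
C2: sp2
C3: sp3
C4: sp2
C5: sp2
C6: sp ✓
C7: sp ✓
C8: sp ✓
C9: sp ✓
C10: sp ✓
C11: sp ✓
C6, C7, C8, C9, C10, C11 → 6 sp carbons.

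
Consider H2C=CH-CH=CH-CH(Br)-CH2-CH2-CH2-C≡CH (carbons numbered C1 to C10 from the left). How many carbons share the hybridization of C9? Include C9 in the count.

C9 is sp (two π bonds).
C1: sp2
C2: sp2
C3: sp2
C4: sp2
C5: sp3
C6: sp3
C7: sp3
C8: sp3
C9: sp ✓
C10: sp ✓
2 carbons are sp.

2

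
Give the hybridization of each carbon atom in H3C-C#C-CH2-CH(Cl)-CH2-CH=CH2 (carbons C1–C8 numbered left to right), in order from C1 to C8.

C1 sp3, C2 sp, C3 sp, C4 sp3, C5 sp3, C6 sp3, C7 sp2, C8 sp2

C1 carries 4 σ bonds, giving a steric number of 4, so it is sp3.
C2 — 2 σ bonds, plus two π bonds. Steric number 2, so sp.
C3: 2 σ bonds, plus two π bonds — 2 electron domains, sp.
C4 is sp3: 4 σ bonds, 4 electron-density regions.
C5 has 4 σ bonds: steric number 4 → sp3.
C6 has 4 σ bonds: steric number 4 → sp3.
C7 has 3 σ bonds, plus one π bond: steric number 3 → sp2.
C8 carries 3 σ bonds, plus one π bond, giving a steric number of 3, so it is sp2.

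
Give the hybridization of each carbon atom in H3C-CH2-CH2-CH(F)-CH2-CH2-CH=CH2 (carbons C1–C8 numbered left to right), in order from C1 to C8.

C1 is sp3: 4 σ bonds, 4 electron-density regions.
C2 (4 σ bonds) has steric number 4: sp3.
C3 (4 σ bonds) has steric number 4: sp3.
C4 (4 σ bonds) has steric number 4: sp3.
C5 — 4 σ bonds. Steric number 4, so sp3.
C6: 4 σ bonds — 4 electron domains, sp3.
C7: 3 σ bonds, plus one π bond — 3 electron domains, sp2.
C8 (3 σ bonds, plus one π bond) has steric number 3: sp2.

C1 sp3, C2 sp3, C3 sp3, C4 sp3, C5 sp3, C6 sp3, C7 sp2, C8 sp2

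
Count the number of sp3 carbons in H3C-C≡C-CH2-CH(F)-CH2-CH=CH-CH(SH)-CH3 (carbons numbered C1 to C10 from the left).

6

C1: sp3 ✓
C2: sp
C3: sp
C4: sp3 ✓
C5: sp3 ✓
C6: sp3 ✓
C7: sp2
C8: sp2
C9: sp3 ✓
C10: sp3 ✓
C1, C4, C5, C6, C9, C10 → 6 sp3 carbons.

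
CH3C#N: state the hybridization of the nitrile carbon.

The nitrile carbon (2 σ bonds, plus two π bonds) has steric number 2: sp.

sp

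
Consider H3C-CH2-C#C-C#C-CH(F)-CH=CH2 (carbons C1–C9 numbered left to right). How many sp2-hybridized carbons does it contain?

2

C1: sp3
C2: sp3
C3: sp
C4: sp
C5: sp
C6: sp
C7: sp3
C8: sp2 ✓
C9: sp2 ✓
C8, C9 → 2 sp2 carbons.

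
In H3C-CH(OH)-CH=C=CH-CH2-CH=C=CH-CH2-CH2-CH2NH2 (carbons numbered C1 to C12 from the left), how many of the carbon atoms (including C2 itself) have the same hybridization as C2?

C2 is sp3 (only σ bonds).
C1: sp3 ✓
C2: sp3 ✓
C3: sp2
C4: sp
C5: sp2
C6: sp3 ✓
C7: sp2
C8: sp
C9: sp2
C10: sp3 ✓
C11: sp3 ✓
C12: sp3 ✓
6 carbons are sp3.

6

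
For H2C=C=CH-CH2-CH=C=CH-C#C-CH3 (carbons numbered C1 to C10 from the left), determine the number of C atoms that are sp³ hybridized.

C1: sp2
C2: sp
C3: sp2
C4: sp3 ✓
C5: sp2
C6: sp
C7: sp2
C8: sp
C9: sp
C10: sp3 ✓
C4, C10 → 2 sp3 carbons.

2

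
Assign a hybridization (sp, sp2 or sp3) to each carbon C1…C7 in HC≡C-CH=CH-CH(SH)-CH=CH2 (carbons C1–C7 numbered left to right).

C1 sp, C2 sp, C3 sp2, C4 sp2, C5 sp3, C6 sp2, C7 sp2

C1: 2 σ bonds, plus two π bonds — 2 electron domains, sp.
C2 has 2 σ bonds, plus two π bonds: steric number 2 → sp.
C3 — 3 σ bonds, plus one π bond. Steric number 3, so sp2.
C4 (3 σ bonds, plus one π bond) has steric number 3: sp2.
C5 carries 4 σ bonds, giving a steric number of 4, so it is sp3.
C6 (3 σ bonds, plus one π bond) has steric number 3: sp2.
C7 carries 3 σ bonds, plus one π bond, giving a steric number of 3, so it is sp2.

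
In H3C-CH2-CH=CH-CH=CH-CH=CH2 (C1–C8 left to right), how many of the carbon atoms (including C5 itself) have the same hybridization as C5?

C5 is sp2 (one π bond).
C1: sp3
C2: sp3
C3: sp2 ✓
C4: sp2 ✓
C5: sp2 ✓
C6: sp2 ✓
C7: sp2 ✓
C8: sp2 ✓
6 carbons are sp2.

6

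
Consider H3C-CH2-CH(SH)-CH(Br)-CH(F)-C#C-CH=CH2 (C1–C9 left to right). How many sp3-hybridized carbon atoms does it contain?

5

C1: sp3 ✓
C2: sp3 ✓
C3: sp3 ✓
C4: sp3 ✓
C5: sp3 ✓
C6: sp
C7: sp
C8: sp2
C9: sp2
C1, C2, C3, C4, C5 → 5 sp3 carbons.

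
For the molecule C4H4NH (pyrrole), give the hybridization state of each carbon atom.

Each carbon atom (3 σ bonds, plus one π bond) has steric number 3: sp2.

sp2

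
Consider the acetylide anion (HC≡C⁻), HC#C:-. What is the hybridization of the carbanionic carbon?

sp

One σ bond + one lone pair = steric number 2 → sp.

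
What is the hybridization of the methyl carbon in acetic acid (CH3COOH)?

sp³

The methyl carbon has 4 σ bonds: steric number 4 → sp3.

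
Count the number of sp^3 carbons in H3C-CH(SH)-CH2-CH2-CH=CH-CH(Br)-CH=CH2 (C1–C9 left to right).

C1: sp3 ✓
C2: sp3 ✓
C3: sp3 ✓
C4: sp3 ✓
C5: sp2
C6: sp2
C7: sp3 ✓
C8: sp2
C9: sp2
C1, C2, C3, C4, C7 → 5 sp3 carbons.

5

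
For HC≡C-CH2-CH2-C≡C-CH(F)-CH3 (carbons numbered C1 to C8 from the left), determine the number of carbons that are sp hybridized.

4

C1: sp ✓
C2: sp ✓
C3: sp3
C4: sp3
C5: sp ✓
C6: sp ✓
C7: sp3
C8: sp3
C1, C2, C5, C6 → 4 sp carbons.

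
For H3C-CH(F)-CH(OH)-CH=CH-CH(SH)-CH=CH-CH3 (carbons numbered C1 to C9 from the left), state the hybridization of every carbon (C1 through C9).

C1 sp3, C2 sp3, C3 sp3, C4 sp2, C5 sp2, C6 sp3, C7 sp2, C8 sp2, C9 sp3

C1 carries 4 σ bonds, giving a steric number of 4, so it is sp3.
C2 (4 σ bonds) has steric number 4: sp3.
C3 — 4 σ bonds. Steric number 4, so sp3.
C4 carries 3 σ bonds, plus one π bond, giving a steric number of 3, so it is sp2.
C5 is sp2: 3 σ bonds, plus one π bond, 3 electron-density regions.
C6 is sp3: 4 σ bonds, 4 electron-density regions.
C7 (3 σ bonds, plus one π bond) has steric number 3: sp2.
C8: 3 σ bonds, plus one π bond — 3 electron domains, sp2.
C9 — 4 σ bonds. Steric number 4, so sp3.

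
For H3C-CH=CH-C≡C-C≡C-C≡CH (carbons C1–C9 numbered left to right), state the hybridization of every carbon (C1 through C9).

C1 sp3, C2 sp2, C3 sp2, C4 sp, C5 sp, C6 sp, C7 sp, C8 sp, C9 sp

C1: 4 σ bonds — 4 electron domains, sp3.
C2: 3 σ bonds, plus one π bond; 3 regions of electron density → sp2.
C3 carries 3 σ bonds, plus one π bond, giving a steric number of 3, so it is sp2.
C4 carries 2 σ bonds, plus two π bonds, giving a steric number of 2, so it is sp.
C5 — 2 σ bonds, plus two π bonds. Steric number 2, so sp.
C6: 2 σ bonds, plus two π bonds — 2 electron domains, sp.
C7 has 2 σ bonds, plus two π bonds: steric number 2 → sp.
C8 is sp: 2 σ bonds, plus two π bonds, 2 electron-density regions.
C9 is sp: 2 σ bonds, plus two π bonds, 2 electron-density regions.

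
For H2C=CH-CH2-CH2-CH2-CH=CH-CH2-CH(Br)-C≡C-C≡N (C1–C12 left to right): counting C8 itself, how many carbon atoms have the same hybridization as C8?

C8 is sp3 (only σ bonds).
C1: sp2
C2: sp2
C3: sp3 ✓
C4: sp3 ✓
C5: sp3 ✓
C6: sp2
C7: sp2
C8: sp3 ✓
C9: sp3 ✓
C10: sp
C11: sp
C12: sp
5 carbons are sp3.

5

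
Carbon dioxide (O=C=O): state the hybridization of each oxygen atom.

sp2

One σ bond + two lone pairs = steric number 3 → sp2.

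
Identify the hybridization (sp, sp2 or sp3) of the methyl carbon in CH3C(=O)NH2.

The methyl carbon: 4 σ bonds — 4 electron domains, sp3.

sp³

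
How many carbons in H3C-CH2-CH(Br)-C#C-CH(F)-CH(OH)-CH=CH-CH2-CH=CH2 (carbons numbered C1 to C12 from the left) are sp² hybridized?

4

C1: sp3
C2: sp3
C3: sp3
C4: sp
C5: sp
C6: sp3
C7: sp3
C8: sp2 ✓
C9: sp2 ✓
C10: sp3
C11: sp2 ✓
C12: sp2 ✓
C8, C9, C11, C12 → 4 sp2 carbons.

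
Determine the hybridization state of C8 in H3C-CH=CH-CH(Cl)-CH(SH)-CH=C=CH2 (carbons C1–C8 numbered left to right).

C8 (3 σ bonds, plus one π bond) has steric number 3: sp2.

sp2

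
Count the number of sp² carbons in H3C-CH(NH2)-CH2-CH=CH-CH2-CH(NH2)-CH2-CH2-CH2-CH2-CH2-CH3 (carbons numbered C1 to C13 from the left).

2

C1: sp3
C2: sp3
C3: sp3
C4: sp2 ✓
C5: sp2 ✓
C6: sp3
C7: sp3
C8: sp3
C9: sp3
C10: sp3
C11: sp3
C12: sp3
C13: sp3
C4, C5 → 2 sp2 carbons.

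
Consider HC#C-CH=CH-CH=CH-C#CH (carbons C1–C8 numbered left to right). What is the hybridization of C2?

C2 — 2 σ bonds, plus two π bonds. Steric number 2, so sp.

sp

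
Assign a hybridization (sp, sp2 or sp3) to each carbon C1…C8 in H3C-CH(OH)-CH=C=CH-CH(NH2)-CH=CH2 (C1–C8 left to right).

C1 has 4 σ bonds: steric number 4 → sp3.
C2 — 4 σ bonds. Steric number 4, so sp3.
C3 is sp2: 3 σ bonds, plus one π bond, 3 electron-density regions.
C4 carries 2 σ bonds, plus two π bonds, giving a steric number of 2, so it is sp.
C5 — 3 σ bonds, plus one π bond. Steric number 3, so sp2.
C6: 4 σ bonds — 4 electron domains, sp3.
C7 carries 3 σ bonds, plus one π bond, giving a steric number of 3, so it is sp2.
C8: 3 σ bonds, plus one π bond — 3 electron domains, sp2.

C1 sp3, C2 sp3, C3 sp2, C4 sp, C5 sp2, C6 sp3, C7 sp2, C8 sp2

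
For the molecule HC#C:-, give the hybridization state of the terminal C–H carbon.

The terminal C–H carbon: 2 σ bonds, plus two π bonds; 2 regions of electron density → sp.

sp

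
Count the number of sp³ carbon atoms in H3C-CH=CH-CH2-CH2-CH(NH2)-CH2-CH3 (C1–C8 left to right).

6

C1: sp3 ✓
C2: sp2
C3: sp2
C4: sp3 ✓
C5: sp3 ✓
C6: sp3 ✓
C7: sp3 ✓
C8: sp3 ✓
C1, C4, C5, C6, C7, C8 → 6 sp3 carbons.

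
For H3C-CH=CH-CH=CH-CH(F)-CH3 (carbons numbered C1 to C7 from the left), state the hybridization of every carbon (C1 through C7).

C1 sp3, C2 sp2, C3 sp2, C4 sp2, C5 sp2, C6 sp3, C7 sp3

C1 — 4 σ bonds. Steric number 4, so sp3.
C2 carries 3 σ bonds, plus one π bond, giving a steric number of 3, so it is sp2.
C3 has 3 σ bonds, plus one π bond: steric number 3 → sp2.
C4 — 3 σ bonds, plus one π bond. Steric number 3, so sp2.
C5 is sp2: 3 σ bonds, plus one π bond, 3 electron-density regions.
C6 has 4 σ bonds: steric number 4 → sp3.
C7: 4 σ bonds; 4 regions of electron density → sp3.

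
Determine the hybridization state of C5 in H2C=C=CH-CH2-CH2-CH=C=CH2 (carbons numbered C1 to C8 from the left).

C5 (4 σ bonds) has steric number 4: sp3.

sp^3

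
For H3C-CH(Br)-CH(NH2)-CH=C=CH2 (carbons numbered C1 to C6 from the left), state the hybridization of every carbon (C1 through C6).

C1 sp3, C2 sp3, C3 sp3, C4 sp2, C5 sp, C6 sp2

C1 (4 σ bonds) has steric number 4: sp3.
C2: 4 σ bonds; 4 regions of electron density → sp3.
C3: 4 σ bonds; 4 regions of electron density → sp3.
C4 is sp2: 3 σ bonds, plus one π bond, 3 electron-density regions.
C5: 2 σ bonds, plus two π bonds; 2 regions of electron density → sp.
C6: 3 σ bonds, plus one π bond; 3 regions of electron density → sp2.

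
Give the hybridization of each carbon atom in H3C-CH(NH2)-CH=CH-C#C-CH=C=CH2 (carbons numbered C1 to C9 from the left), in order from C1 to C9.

C1 sp3, C2 sp3, C3 sp2, C4 sp2, C5 sp, C6 sp, C7 sp2, C8 sp, C9 sp2

C1: 4 σ bonds; 4 regions of electron density → sp3.
C2: 4 σ bonds — 4 electron domains, sp3.
C3: 3 σ bonds, plus one π bond — 3 electron domains, sp2.
C4 carries 3 σ bonds, plus one π bond, giving a steric number of 3, so it is sp2.
C5 carries 2 σ bonds, plus two π bonds, giving a steric number of 2, so it is sp.
C6 — 2 σ bonds, plus two π bonds. Steric number 2, so sp.
C7: 3 σ bonds, plus one π bond; 3 regions of electron density → sp2.
C8 (2 σ bonds, plus two π bonds) has steric number 2: sp.
C9 — 3 σ bonds, plus one π bond. Steric number 3, so sp2.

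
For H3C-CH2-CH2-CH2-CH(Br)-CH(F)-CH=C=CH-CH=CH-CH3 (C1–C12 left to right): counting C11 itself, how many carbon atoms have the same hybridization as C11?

C11 is sp2 (one π bond).
C1: sp3
C2: sp3
C3: sp3
C4: sp3
C5: sp3
C6: sp3
C7: sp2 ✓
C8: sp
C9: sp2 ✓
C10: sp2 ✓
C11: sp2 ✓
C12: sp3
4 carbons are sp2.

4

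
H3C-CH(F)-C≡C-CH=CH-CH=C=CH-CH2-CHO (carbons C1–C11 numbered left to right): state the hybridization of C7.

C7: 3 σ bonds, plus one π bond — 3 electron domains, sp2.

sp2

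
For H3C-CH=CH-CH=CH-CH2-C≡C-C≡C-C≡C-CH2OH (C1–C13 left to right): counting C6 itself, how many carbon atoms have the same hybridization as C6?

3

C6 is sp3 (only σ bonds).
C1: sp3 ✓
C2: sp2
C3: sp2
C4: sp2
C5: sp2
C6: sp3 ✓
C7: sp
C8: sp
C9: sp
C10: sp
C11: sp
C12: sp
C13: sp3 ✓
3 carbons are sp3.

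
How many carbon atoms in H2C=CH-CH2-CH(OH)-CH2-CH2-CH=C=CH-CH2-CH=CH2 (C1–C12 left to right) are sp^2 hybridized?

C1: sp2 ✓
C2: sp2 ✓
C3: sp3
C4: sp3
C5: sp3
C6: sp3
C7: sp2 ✓
C8: sp
C9: sp2 ✓
C10: sp3
C11: sp2 ✓
C12: sp2 ✓
C1, C2, C7, C9, C11, C12 → 6 sp2 carbons.

6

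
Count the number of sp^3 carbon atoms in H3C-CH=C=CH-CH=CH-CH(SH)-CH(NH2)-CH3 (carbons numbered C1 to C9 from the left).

4

C1: sp3 ✓
C2: sp2
C3: sp
C4: sp2
C5: sp2
C6: sp2
C7: sp3 ✓
C8: sp3 ✓
C9: sp3 ✓
C1, C7, C8, C9 → 4 sp3 carbons.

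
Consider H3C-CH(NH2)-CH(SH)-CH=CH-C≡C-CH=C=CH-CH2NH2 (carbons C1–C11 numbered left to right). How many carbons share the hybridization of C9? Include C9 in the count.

3

C9 is sp (two π bonds).
C1: sp3
C2: sp3
C3: sp3
C4: sp2
C5: sp2
C6: sp ✓
C7: sp ✓
C8: sp2
C9: sp ✓
C10: sp2
C11: sp3
3 carbons are sp.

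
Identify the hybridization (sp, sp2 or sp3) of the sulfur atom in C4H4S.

sp2

Analogous to furan: one S lone pair in the aromatic π system, S is sp2.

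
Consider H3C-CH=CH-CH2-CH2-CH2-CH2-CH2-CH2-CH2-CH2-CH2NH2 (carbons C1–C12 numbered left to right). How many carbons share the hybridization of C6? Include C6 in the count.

10

C6 is sp3 (only σ bonds).
C1: sp3 ✓
C2: sp2
C3: sp2
C4: sp3 ✓
C5: sp3 ✓
C6: sp3 ✓
C7: sp3 ✓
C8: sp3 ✓
C9: sp3 ✓
C10: sp3 ✓
C11: sp3 ✓
C12: sp3 ✓
10 carbons are sp3.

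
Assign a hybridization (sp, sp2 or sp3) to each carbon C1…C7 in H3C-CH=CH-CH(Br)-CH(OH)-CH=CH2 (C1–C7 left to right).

C1 carries 4 σ bonds, giving a steric number of 4, so it is sp3.
C2 carries 3 σ bonds, plus one π bond, giving a steric number of 3, so it is sp2.
C3 (3 σ bonds, plus one π bond) has steric number 3: sp2.
C4 has 4 σ bonds: steric number 4 → sp3.
C5 — 4 σ bonds. Steric number 4, so sp3.
C6 (3 σ bonds, plus one π bond) has steric number 3: sp2.
C7 carries 3 σ bonds, plus one π bond, giving a steric number of 3, so it is sp2.

C1 sp3, C2 sp2, C3 sp2, C4 sp3, C5 sp3, C6 sp2, C7 sp2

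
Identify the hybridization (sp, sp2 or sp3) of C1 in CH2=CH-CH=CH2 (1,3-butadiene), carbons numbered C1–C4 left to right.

sp2

C1 is sp2: 3 σ bonds, plus one π bond, 3 electron-density regions.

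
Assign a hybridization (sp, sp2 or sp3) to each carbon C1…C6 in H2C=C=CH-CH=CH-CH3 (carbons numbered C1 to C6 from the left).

C1 — 3 σ bonds, plus one π bond. Steric number 3, so sp2.
C2 has 2 σ bonds, plus two π bonds: steric number 2 → sp.
C3: 3 σ bonds, plus one π bond — 3 electron domains, sp2.
C4 carries 3 σ bonds, plus one π bond, giving a steric number of 3, so it is sp2.
C5 is sp2: 3 σ bonds, plus one π bond, 3 electron-density regions.
C6 carries 4 σ bonds, giving a steric number of 4, so it is sp3.

C1 sp2, C2 sp, C3 sp2, C4 sp2, C5 sp2, C6 sp3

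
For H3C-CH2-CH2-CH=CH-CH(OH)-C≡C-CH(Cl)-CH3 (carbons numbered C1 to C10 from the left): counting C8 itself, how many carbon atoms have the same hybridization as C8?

C8 is sp (two π bonds).
C1: sp3
C2: sp3
C3: sp3
C4: sp2
C5: sp2
C6: sp3
C7: sp ✓
C8: sp ✓
C9: sp3
C10: sp3
2 carbons are sp.

2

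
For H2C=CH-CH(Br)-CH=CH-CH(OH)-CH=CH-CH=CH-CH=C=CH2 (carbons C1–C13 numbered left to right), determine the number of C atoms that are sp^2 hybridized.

C1: sp2 ✓
C2: sp2 ✓
C3: sp3
C4: sp2 ✓
C5: sp2 ✓
C6: sp3
C7: sp2 ✓
C8: sp2 ✓
C9: sp2 ✓
C10: sp2 ✓
C11: sp2 ✓
C12: sp
C13: sp2 ✓
C1, C2, C4, C5, C7, C8, C9, C10, C11, C13 → 10 sp2 carbons.

10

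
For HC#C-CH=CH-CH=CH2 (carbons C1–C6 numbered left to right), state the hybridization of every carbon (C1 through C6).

C1 sp, C2 sp, C3 sp2, C4 sp2, C5 sp2, C6 sp2

C1 (2 σ bonds, plus two π bonds) has steric number 2: sp.
C2: 2 σ bonds, plus two π bonds — 2 electron domains, sp.
C3 carries 3 σ bonds, plus one π bond, giving a steric number of 3, so it is sp2.
C4 — 3 σ bonds, plus one π bond. Steric number 3, so sp2.
C5 has 3 σ bonds, plus one π bond: steric number 3 → sp2.
C6 (3 σ bonds, plus one π bond) has steric number 3: sp2.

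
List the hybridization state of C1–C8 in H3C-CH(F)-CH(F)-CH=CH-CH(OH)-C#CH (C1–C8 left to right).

C1 sp3, C2 sp3, C3 sp3, C4 sp2, C5 sp2, C6 sp3, C7 sp, C8 sp

C1: 4 σ bonds; 4 regions of electron density → sp3.
C2 — 4 σ bonds. Steric number 4, so sp3.
C3 is sp3: 4 σ bonds, 4 electron-density regions.
C4 — 3 σ bonds, plus one π bond. Steric number 3, so sp2.
C5 carries 3 σ bonds, plus one π bond, giving a steric number of 3, so it is sp2.
C6: 4 σ bonds; 4 regions of electron density → sp3.
C7 carries 2 σ bonds, plus two π bonds, giving a steric number of 2, so it is sp.
C8: 2 σ bonds, plus two π bonds — 2 electron domains, sp.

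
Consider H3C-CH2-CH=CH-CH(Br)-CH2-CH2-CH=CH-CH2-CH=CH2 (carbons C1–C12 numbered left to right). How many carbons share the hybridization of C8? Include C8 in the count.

6

C8 is sp2 (one π bond).
C1: sp3
C2: sp3
C3: sp2 ✓
C4: sp2 ✓
C5: sp3
C6: sp3
C7: sp3
C8: sp2 ✓
C9: sp2 ✓
C10: sp3
C11: sp2 ✓
C12: sp2 ✓
6 carbons are sp2.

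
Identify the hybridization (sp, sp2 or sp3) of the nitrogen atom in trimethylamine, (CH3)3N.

sp³

The nitrogen atom — 3 σ bonds and 1 lone pair. Steric number 4, so sp3.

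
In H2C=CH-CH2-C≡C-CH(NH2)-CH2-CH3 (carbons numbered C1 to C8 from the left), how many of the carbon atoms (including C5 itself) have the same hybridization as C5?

2

C5 is sp (two π bonds).
C1: sp2
C2: sp2
C3: sp3
C4: sp ✓
C5: sp ✓
C6: sp3
C7: sp3
C8: sp3
2 carbons are sp.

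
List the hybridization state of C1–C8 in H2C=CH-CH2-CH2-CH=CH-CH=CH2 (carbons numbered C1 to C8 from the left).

C1 has 3 σ bonds, plus one π bond: steric number 3 → sp2.
C2 (3 σ bonds, plus one π bond) has steric number 3: sp2.
C3 carries 4 σ bonds, giving a steric number of 4, so it is sp3.
C4 has 4 σ bonds: steric number 4 → sp3.
C5 — 3 σ bonds, plus one π bond. Steric number 3, so sp2.
C6 carries 3 σ bonds, plus one π bond, giving a steric number of 3, so it is sp2.
C7 is sp2: 3 σ bonds, plus one π bond, 3 electron-density regions.
C8 carries 3 σ bonds, plus one π bond, giving a steric number of 3, so it is sp2.

C1 sp2, C2 sp2, C3 sp3, C4 sp3, C5 sp2, C6 sp2, C7 sp2, C8 sp2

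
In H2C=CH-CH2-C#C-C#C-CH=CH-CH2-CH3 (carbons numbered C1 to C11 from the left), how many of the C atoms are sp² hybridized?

4

C1: sp2 ✓
C2: sp2 ✓
C3: sp3
C4: sp
C5: sp
C6: sp
C7: sp
C8: sp2 ✓
C9: sp2 ✓
C10: sp3
C11: sp3
C1, C2, C8, C9 → 4 sp2 carbons.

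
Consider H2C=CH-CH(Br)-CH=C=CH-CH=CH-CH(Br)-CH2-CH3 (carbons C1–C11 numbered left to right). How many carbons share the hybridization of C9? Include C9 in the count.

4

C9 is sp3 (only σ bonds).
C1: sp2
C2: sp2
C3: sp3 ✓
C4: sp2
C5: sp
C6: sp2
C7: sp2
C8: sp2
C9: sp3 ✓
C10: sp3 ✓
C11: sp3 ✓
4 carbons are sp3.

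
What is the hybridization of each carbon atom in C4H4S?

Each carbon atom — 3 σ bonds, plus one π bond. Steric number 3, so sp2.

sp^2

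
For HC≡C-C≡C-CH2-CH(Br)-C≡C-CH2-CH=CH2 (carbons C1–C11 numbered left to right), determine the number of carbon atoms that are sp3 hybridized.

C1: sp
C2: sp
C3: sp
C4: sp
C5: sp3 ✓
C6: sp3 ✓
C7: sp
C8: sp
C9: sp3 ✓
C10: sp2
C11: sp2
C5, C6, C9 → 3 sp3 carbons.

3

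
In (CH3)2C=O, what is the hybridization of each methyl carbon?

Each methyl carbon has 4 σ bonds: steric number 4 → sp3.

sp^3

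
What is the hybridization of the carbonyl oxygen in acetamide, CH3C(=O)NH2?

The carbonyl oxygen has 1 σ bond and 2 lone pairs, plus one π bond: steric number 3 → sp2.

sp^2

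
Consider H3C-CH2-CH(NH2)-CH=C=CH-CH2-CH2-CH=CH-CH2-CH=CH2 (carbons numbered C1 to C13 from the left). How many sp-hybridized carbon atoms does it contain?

C1: sp3
C2: sp3
C3: sp3
C4: sp2
C5: sp ✓
C6: sp2
C7: sp3
C8: sp3
C9: sp2
C10: sp2
C11: sp3
C12: sp2
C13: sp2
C5 → 1 sp carbon.

1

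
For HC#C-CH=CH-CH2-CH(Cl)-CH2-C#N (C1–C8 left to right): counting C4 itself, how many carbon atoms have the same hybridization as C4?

2

C4 is sp2 (one π bond).
C1: sp
C2: sp
C3: sp2 ✓
C4: sp2 ✓
C5: sp3
C6: sp3
C7: sp3
C8: sp
2 carbons are sp2.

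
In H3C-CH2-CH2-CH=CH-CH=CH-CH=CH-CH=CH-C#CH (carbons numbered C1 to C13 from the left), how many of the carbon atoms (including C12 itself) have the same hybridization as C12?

2

C12 is sp (two π bonds).
C1: sp3
C2: sp3
C3: sp3
C4: sp2
C5: sp2
C6: sp2
C7: sp2
C8: sp2
C9: sp2
C10: sp2
C11: sp2
C12: sp ✓
C13: sp ✓
2 carbons are sp.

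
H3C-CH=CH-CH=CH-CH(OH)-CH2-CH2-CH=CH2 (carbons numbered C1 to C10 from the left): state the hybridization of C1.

C1 carries 4 σ bonds, giving a steric number of 4, so it is sp3.

sp³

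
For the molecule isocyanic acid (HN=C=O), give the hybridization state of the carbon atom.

The carbon atom — 2 σ bonds, plus two π bonds. Steric number 2, so sp.

sp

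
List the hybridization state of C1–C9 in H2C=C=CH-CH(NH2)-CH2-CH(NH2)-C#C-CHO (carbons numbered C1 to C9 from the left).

C1 sp2, C2 sp, C3 sp2, C4 sp3, C5 sp3, C6 sp3, C7 sp, C8 sp, C9 sp2

C1 has 3 σ bonds, plus one π bond: steric number 3 → sp2.
C2: 2 σ bonds, plus two π bonds; 2 regions of electron density → sp.
C3: 3 σ bonds, plus one π bond — 3 electron domains, sp2.
C4: 4 σ bonds; 4 regions of electron density → sp3.
C5: 4 σ bonds; 4 regions of electron density → sp3.
C6 is sp3: 4 σ bonds, 4 electron-density regions.
C7 carries 2 σ bonds, plus two π bonds, giving a steric number of 2, so it is sp.
C8 — 2 σ bonds, plus two π bonds. Steric number 2, so sp.
C9: 3 σ bonds, plus one π bond; 3 regions of electron density → sp2.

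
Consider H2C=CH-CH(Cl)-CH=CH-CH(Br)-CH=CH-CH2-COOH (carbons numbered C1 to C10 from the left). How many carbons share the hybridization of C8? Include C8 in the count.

C8 is sp2 (one π bond).
C1: sp2 ✓
C2: sp2 ✓
C3: sp3
C4: sp2 ✓
C5: sp2 ✓
C6: sp3
C7: sp2 ✓
C8: sp2 ✓
C9: sp3
C10: sp2 ✓
7 carbons are sp2.

7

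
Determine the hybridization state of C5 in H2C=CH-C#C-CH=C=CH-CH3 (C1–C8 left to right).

C5: 3 σ bonds, plus one π bond — 3 electron domains, sp2.

sp²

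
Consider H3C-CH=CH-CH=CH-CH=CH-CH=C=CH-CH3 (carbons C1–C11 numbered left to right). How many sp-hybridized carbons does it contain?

C1: sp3
C2: sp2
C3: sp2
C4: sp2
C5: sp2
C6: sp2
C7: sp2
C8: sp2
C9: sp ✓
C10: sp2
C11: sp3
C9 → 1 sp carbon.

1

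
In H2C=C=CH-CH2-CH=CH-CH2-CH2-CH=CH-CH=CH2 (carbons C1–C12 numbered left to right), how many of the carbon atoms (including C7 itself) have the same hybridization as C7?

C7 is sp3 (only σ bonds).
C1: sp2
C2: sp
C3: sp2
C4: sp3 ✓
C5: sp2
C6: sp2
C7: sp3 ✓
C8: sp3 ✓
C9: sp2
C10: sp2
C11: sp2
C12: sp2
3 carbons are sp3.

3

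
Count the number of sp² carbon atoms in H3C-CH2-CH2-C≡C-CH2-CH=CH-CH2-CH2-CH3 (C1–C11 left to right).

C1: sp3
C2: sp3
C3: sp3
C4: sp
C5: sp
C6: sp3
C7: sp2 ✓
C8: sp2 ✓
C9: sp3
C10: sp3
C11: sp3
C7, C8 → 2 sp2 carbons.

2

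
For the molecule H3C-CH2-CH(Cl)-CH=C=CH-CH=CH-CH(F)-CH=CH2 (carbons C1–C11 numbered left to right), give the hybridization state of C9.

C9 — 4 σ bonds. Steric number 4, so sp3.

sp3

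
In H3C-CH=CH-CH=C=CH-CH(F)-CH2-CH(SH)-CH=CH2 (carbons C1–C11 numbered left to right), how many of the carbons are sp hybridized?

C1: sp3
C2: sp2
C3: sp2
C4: sp2
C5: sp ✓
C6: sp2
C7: sp3
C8: sp3
C9: sp3
C10: sp2
C11: sp2
C5 → 1 sp carbon.

1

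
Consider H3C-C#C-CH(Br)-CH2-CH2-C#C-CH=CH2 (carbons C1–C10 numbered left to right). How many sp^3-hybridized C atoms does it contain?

4

C1: sp3 ✓
C2: sp
C3: sp
C4: sp3 ✓
C5: sp3 ✓
C6: sp3 ✓
C7: sp
C8: sp
C9: sp2
C10: sp2
C1, C4, C5, C6 → 4 sp3 carbons.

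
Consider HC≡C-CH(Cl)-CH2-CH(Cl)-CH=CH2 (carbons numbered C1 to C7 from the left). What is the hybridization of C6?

C6: 3 σ bonds, plus one π bond — 3 electron domains, sp2.

sp2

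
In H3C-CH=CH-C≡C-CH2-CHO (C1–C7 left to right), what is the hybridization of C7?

C7 has 3 σ bonds, plus one π bond: steric number 3 → sp2.

sp^2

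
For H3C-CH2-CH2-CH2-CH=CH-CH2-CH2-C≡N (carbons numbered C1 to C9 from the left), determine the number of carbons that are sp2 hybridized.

2

C1: sp3
C2: sp3
C3: sp3
C4: sp3
C5: sp2 ✓
C6: sp2 ✓
C7: sp3
C8: sp3
C9: sp
C5, C6 → 2 sp2 carbons.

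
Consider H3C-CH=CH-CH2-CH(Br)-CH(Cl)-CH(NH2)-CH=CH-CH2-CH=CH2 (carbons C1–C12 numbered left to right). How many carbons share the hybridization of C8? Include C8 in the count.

C8 is sp2 (one π bond).
C1: sp3
C2: sp2 ✓
C3: sp2 ✓
C4: sp3
C5: sp3
C6: sp3
C7: sp3
C8: sp2 ✓
C9: sp2 ✓
C10: sp3
C11: sp2 ✓
C12: sp2 ✓
6 carbons are sp2.

6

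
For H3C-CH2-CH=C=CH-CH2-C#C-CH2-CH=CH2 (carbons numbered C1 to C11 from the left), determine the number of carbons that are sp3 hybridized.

C1: sp3 ✓
C2: sp3 ✓
C3: sp2
C4: sp
C5: sp2
C6: sp3 ✓
C7: sp
C8: sp
C9: sp3 ✓
C10: sp2
C11: sp2
C1, C2, C6, C9 → 4 sp3 carbons.

4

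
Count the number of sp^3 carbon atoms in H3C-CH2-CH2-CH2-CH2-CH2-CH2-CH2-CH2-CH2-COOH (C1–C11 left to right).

10

C1: sp3 ✓
C2: sp3 ✓
C3: sp3 ✓
C4: sp3 ✓
C5: sp3 ✓
C6: sp3 ✓
C7: sp3 ✓
C8: sp3 ✓
C9: sp3 ✓
C10: sp3 ✓
C11: sp2
C1, C2, C3, C4, C5, C6, C7, C8, C9, C10 → 10 sp3 carbons.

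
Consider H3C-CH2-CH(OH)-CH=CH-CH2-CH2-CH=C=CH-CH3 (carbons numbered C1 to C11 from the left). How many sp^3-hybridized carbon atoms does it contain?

6

C1: sp3 ✓
C2: sp3 ✓
C3: sp3 ✓
C4: sp2
C5: sp2
C6: sp3 ✓
C7: sp3 ✓
C8: sp2
C9: sp
C10: sp2
C11: sp3 ✓
C1, C2, C3, C6, C7, C11 → 6 sp3 carbons.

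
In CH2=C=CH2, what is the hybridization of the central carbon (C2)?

Two σ bonds and two π bonds (one to each neighbour) → sp.

sp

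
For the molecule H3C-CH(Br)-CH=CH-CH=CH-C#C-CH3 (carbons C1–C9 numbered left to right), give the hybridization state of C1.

sp3

C1 (4 σ bonds) has steric number 4: sp3.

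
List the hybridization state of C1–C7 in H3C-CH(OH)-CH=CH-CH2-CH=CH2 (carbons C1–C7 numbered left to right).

C1 sp3, C2 sp3, C3 sp2, C4 sp2, C5 sp3, C6 sp2, C7 sp2

C1 — 4 σ bonds. Steric number 4, so sp3.
C2 (4 σ bonds) has steric number 4: sp3.
C3 is sp2: 3 σ bonds, plus one π bond, 3 electron-density regions.
C4: 3 σ bonds, plus one π bond; 3 regions of electron density → sp2.
C5: 4 σ bonds; 4 regions of electron density → sp3.
C6 has 3 σ bonds, plus one π bond: steric number 3 → sp2.
C7 is sp2: 3 σ bonds, plus one π bond, 3 electron-density regions.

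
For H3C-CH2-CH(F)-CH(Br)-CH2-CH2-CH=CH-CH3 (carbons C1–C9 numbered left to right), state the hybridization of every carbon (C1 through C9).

C1: 4 σ bonds — 4 electron domains, sp3.
C2 — 4 σ bonds. Steric number 4, so sp3.
C3: 4 σ bonds — 4 electron domains, sp3.
C4 — 4 σ bonds. Steric number 4, so sp3.
C5: 4 σ bonds — 4 electron domains, sp3.
C6: 4 σ bonds — 4 electron domains, sp3.
C7 has 3 σ bonds, plus one π bond: steric number 3 → sp2.
C8 — 3 σ bonds, plus one π bond. Steric number 3, so sp2.
C9 (4 σ bonds) has steric number 4: sp3.

C1 sp3, C2 sp3, C3 sp3, C4 sp3, C5 sp3, C6 sp3, C7 sp2, C8 sp2, C9 sp3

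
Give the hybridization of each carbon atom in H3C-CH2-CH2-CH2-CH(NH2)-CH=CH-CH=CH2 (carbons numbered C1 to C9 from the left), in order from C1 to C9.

C1 sp3, C2 sp3, C3 sp3, C4 sp3, C5 sp3, C6 sp2, C7 sp2, C8 sp2, C9 sp2

C1 — 4 σ bonds. Steric number 4, so sp3.
C2: 4 σ bonds — 4 electron domains, sp3.
C3 is sp3: 4 σ bonds, 4 electron-density regions.
C4 — 4 σ bonds. Steric number 4, so sp3.
C5 has 4 σ bonds: steric number 4 → sp3.
C6 is sp2: 3 σ bonds, plus one π bond, 3 electron-density regions.
C7 carries 3 σ bonds, plus one π bond, giving a steric number of 3, so it is sp2.
C8 (3 σ bonds, plus one π bond) has steric number 3: sp2.
C9 is sp2: 3 σ bonds, plus one π bond, 3 electron-density regions.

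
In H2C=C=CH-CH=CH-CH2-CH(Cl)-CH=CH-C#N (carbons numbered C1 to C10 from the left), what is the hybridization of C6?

C6 — 4 σ bonds. Steric number 4, so sp3.

sp^3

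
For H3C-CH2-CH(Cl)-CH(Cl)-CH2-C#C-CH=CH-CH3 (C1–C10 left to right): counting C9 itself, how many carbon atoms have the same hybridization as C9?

C9 is sp2 (one π bond).
C1: sp3
C2: sp3
C3: sp3
C4: sp3
C5: sp3
C6: sp
C7: sp
C8: sp2 ✓
C9: sp2 ✓
C10: sp3
2 carbons are sp2.

2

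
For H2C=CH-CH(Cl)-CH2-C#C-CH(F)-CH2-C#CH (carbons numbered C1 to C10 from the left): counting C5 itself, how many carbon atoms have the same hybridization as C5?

C5 is sp (two π bonds).
C1: sp2
C2: sp2
C3: sp3
C4: sp3
C5: sp ✓
C6: sp ✓
C7: sp3
C8: sp3
C9: sp ✓
C10: sp ✓
4 carbons are sp.

4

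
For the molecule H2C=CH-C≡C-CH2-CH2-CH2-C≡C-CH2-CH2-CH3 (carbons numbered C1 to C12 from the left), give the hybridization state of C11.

C11: 4 σ bonds; 4 regions of electron density → sp3.

sp³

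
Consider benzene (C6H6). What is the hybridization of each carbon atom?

sp2

Every ring carbon has three σ bonds and contributes one p electron to the aromatic π system.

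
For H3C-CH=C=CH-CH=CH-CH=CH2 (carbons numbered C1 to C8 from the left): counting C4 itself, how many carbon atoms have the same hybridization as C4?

C4 is sp2 (one π bond).
C1: sp3
C2: sp2 ✓
C3: sp
C4: sp2 ✓
C5: sp2 ✓
C6: sp2 ✓
C7: sp2 ✓
C8: sp2 ✓
6 carbons are sp2.

6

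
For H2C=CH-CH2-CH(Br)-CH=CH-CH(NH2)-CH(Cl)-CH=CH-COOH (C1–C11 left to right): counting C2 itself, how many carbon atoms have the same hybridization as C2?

7

C2 is sp2 (one π bond).
C1: sp2 ✓
C2: sp2 ✓
C3: sp3
C4: sp3
C5: sp2 ✓
C6: sp2 ✓
C7: sp3
C8: sp3
C9: sp2 ✓
C10: sp2 ✓
C11: sp2 ✓
7 carbons are sp2.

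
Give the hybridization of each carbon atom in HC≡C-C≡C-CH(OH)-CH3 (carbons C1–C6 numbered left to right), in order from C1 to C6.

C1 (2 σ bonds, plus two π bonds) has steric number 2: sp.
C2 is sp: 2 σ bonds, plus two π bonds, 2 electron-density regions.
C3 (2 σ bonds, plus two π bonds) has steric number 2: sp.
C4 carries 2 σ bonds, plus two π bonds, giving a steric number of 2, so it is sp.
C5 — 4 σ bonds. Steric number 4, so sp3.
C6 (4 σ bonds) has steric number 4: sp3.

C1 sp, C2 sp, C3 sp, C4 sp, C5 sp3, C6 sp3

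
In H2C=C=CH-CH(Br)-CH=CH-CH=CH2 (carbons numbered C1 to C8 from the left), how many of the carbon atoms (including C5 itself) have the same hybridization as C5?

6

C5 is sp2 (one π bond).
C1: sp2 ✓
C2: sp
C3: sp2 ✓
C4: sp3
C5: sp2 ✓
C6: sp2 ✓
C7: sp2 ✓
C8: sp2 ✓
6 carbons are sp2.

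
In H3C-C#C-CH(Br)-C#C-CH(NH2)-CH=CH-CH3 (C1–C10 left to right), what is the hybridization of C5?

sp

C5: 2 σ bonds, plus two π bonds — 2 electron domains, sp.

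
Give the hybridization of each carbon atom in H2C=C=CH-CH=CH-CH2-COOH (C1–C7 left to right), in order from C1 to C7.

C1: 3 σ bonds, plus one π bond — 3 electron domains, sp2.
C2 is sp: 2 σ bonds, plus two π bonds, 2 electron-density regions.
C3 is sp2: 3 σ bonds, plus one π bond, 3 electron-density regions.
C4: 3 σ bonds, plus one π bond — 3 electron domains, sp2.
C5: 3 σ bonds, plus one π bond — 3 electron domains, sp2.
C6: 4 σ bonds; 4 regions of electron density → sp3.
C7 carries 3 σ bonds, plus one π bond, giving a steric number of 3, so it is sp2.

C1 sp2, C2 sp, C3 sp2, C4 sp2, C5 sp2, C6 sp3, C7 sp2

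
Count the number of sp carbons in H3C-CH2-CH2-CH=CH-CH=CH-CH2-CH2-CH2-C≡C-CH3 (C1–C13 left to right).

C1: sp3
C2: sp3
C3: sp3
C4: sp2
C5: sp2
C6: sp2
C7: sp2
C8: sp3
C9: sp3
C10: sp3
C11: sp ✓
C12: sp ✓
C13: sp3
C11, C12 → 2 sp carbons.

2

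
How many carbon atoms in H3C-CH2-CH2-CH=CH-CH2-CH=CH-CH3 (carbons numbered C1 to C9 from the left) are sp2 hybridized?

C1: sp3
C2: sp3
C3: sp3
C4: sp2 ✓
C5: sp2 ✓
C6: sp3
C7: sp2 ✓
C8: sp2 ✓
C9: sp3
C4, C5, C7, C8 → 4 sp2 carbons.

4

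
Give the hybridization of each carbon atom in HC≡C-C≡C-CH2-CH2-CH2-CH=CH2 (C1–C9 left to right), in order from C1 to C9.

C1 sp, C2 sp, C3 sp, C4 sp, C5 sp3, C6 sp3, C7 sp3, C8 sp2, C9 sp2

C1 (2 σ bonds, plus two π bonds) has steric number 2: sp.
C2 has 2 σ bonds, plus two π bonds: steric number 2 → sp.
C3 has 2 σ bonds, plus two π bonds: steric number 2 → sp.
C4 (2 σ bonds, plus two π bonds) has steric number 2: sp.
C5 has 4 σ bonds: steric number 4 → sp3.
C6 carries 4 σ bonds, giving a steric number of 4, so it is sp3.
C7: 4 σ bonds — 4 electron domains, sp3.
C8 carries 3 σ bonds, plus one π bond, giving a steric number of 3, so it is sp2.
C9 has 3 σ bonds, plus one π bond: steric number 3 → sp2.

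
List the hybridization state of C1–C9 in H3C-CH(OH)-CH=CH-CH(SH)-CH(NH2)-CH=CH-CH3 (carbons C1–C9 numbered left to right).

C1 has 4 σ bonds: steric number 4 → sp3.
C2 — 4 σ bonds. Steric number 4, so sp3.
C3 (3 σ bonds, plus one π bond) has steric number 3: sp2.
C4 has 3 σ bonds, plus one π bond: steric number 3 → sp2.
C5 — 4 σ bonds. Steric number 4, so sp3.
C6 has 4 σ bonds: steric number 4 → sp3.
C7: 3 σ bonds, plus one π bond; 3 regions of electron density → sp2.
C8 (3 σ bonds, plus one π bond) has steric number 3: sp2.
C9 carries 4 σ bonds, giving a steric number of 4, so it is sp3.

C1 sp3, C2 sp3, C3 sp2, C4 sp2, C5 sp3, C6 sp3, C7 sp2, C8 sp2, C9 sp3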